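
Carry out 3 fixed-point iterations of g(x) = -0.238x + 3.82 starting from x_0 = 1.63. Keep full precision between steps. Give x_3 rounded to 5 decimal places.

3.10525

x_1 = g(1.630000) = 3.432060
x_2 = g(3.432060) = 3.003170
x_3 = g(3.003170) = 3.105246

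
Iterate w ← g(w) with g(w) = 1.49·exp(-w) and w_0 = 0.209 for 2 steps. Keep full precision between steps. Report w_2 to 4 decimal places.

0.4448

w_1 = g(0.209000) = 1.208979
w_2 = g(1.208979) = 0.444768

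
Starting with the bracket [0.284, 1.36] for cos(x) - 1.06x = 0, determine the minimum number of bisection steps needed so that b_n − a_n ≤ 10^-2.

7

Initial width b − a = 1.36 − 0.284 = 1.076000.
After n steps the width is (b−a)/2^n; need (b−a)/2^n ≤ 10^-2.
So n ≥ log₂(1.076000/10^-2) = log₂(107.6000) ≈ 6.7495.
Hence n = 7.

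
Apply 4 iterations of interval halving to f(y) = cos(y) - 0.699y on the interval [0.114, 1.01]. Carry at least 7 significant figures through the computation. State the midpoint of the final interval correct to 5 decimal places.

f(0.114000) = 0.913823, f(1.010000) = -0.174129 (opposite signs)
step 1: m = 0.562000, f(m) = 0.453353 > 0 → root in [0.562000, 1.010000]
step 2: m = 0.786000, f(m) = 0.157267 > 0 → root in [0.786000, 1.010000]
step 3: m = 0.898000, f(m) = -0.004527 < 0 → root in [0.786000, 0.898000]
step 4: m = 0.842000, f(m) = 0.077414 > 0 → root in [0.842000, 0.898000]
Midpoint of [0.842000, 0.898000] = 0.870000

0.87000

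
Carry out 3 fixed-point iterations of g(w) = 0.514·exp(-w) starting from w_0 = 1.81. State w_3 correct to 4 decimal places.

0.3204

w_1 = g(1.810000) = 0.084118
w_2 = g(0.084118) = 0.472532
w_3 = g(0.472532) = 0.320439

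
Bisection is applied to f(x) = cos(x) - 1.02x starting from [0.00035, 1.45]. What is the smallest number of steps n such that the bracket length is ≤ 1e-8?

Initial width b − a = 1.45 − 0.00035 = 1.449650.
After n steps the width is (b−a)/2^n; need (b−a)/2^n ≤ 1e-8.
So n ≥ log₂(1.449650/1e-8) = log₂(144965000.0000) ≈ 27.1111.
Hence n = 28.

28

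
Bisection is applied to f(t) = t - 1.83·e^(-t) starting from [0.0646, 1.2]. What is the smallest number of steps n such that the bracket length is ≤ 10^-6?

Initial width b − a = 1.2 − 0.0646 = 1.135400.
After n steps the width is (b−a)/2^n; need (b−a)/2^n ≤ 10^-6.
So n ≥ log₂(1.135400/10^-6) = log₂(1135400.0000) ≈ 20.1148.
Hence n = 21.

21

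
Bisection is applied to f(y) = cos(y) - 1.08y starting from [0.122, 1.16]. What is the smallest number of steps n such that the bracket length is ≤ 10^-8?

Initial width b − a = 1.16 − 0.122 = 1.038000.
After n steps the width is (b−a)/2^n; need (b−a)/2^n ≤ 10^-8.
So n ≥ log₂(1.038000/10^-8) = log₂(103800000.0000) ≈ 26.6292.
Hence n = 27.

27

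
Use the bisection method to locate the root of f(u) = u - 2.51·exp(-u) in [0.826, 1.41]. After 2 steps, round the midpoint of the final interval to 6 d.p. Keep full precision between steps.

0.899000

f(0.826000) = -0.272870, f(1.410000) = 0.797200 (opposite signs)
step 1: m = 1.118000, f(m) = 0.297398 > 0 → root in [0.826000, 1.118000]
step 2: m = 0.972000, f(m) = 0.022403 > 0 → root in [0.826000, 0.972000]
Midpoint of [0.826000, 0.972000] = 0.899000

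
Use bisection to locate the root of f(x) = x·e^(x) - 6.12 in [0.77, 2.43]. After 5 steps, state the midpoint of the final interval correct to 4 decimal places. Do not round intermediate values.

f(0.770000) = -4.456980, f(2.430000) = 21.482083 (opposite signs)
step 1: m = 1.600000, f(m) = 1.804852 > 0 → root in [0.770000, 1.600000]
step 2: m = 1.185000, f(m) = -2.244236 < 0 → root in [1.185000, 1.600000]
step 3: m = 1.392500, f(m) = -0.515327 < 0 → root in [1.392500, 1.600000]
step 4: m = 1.496250, f(m) = 0.560628 > 0 → root in [1.392500, 1.496250]
step 5: m = 1.444375, f(m) = 0.002997 > 0 → root in [1.392500, 1.444375]
Midpoint of [1.392500, 1.444375] = 1.418438

1.4184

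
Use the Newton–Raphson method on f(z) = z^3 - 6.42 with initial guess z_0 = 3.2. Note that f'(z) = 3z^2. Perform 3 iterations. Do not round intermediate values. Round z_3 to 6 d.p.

1.862932

z_0 = 3.200000: f = 26.348000, f' = 30.720000 → z_1 = 3.200000 - (26.348000)/(30.720000) = 2.342318
z_1 = 2.342318: f = 6.431014, f' = 16.459357 → z_2 = 2.342318 - (6.431014)/(16.459357) = 1.951597
z_2 = 1.951597: f = 1.013106, f' = 11.426191 → z_3 = 1.951597 - (1.013106)/(11.426191) = 1.862932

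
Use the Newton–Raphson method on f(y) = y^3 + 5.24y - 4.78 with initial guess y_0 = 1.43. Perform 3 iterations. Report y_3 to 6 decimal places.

0.810586

Newton update: y ← y − f(y)/f'(y).
f'(y) = 3y^2 + 5.24
y_0 = 1.430000: f = 5.637407, f' = 11.374700 → y_1 = 1.430000 - (5.637407)/(11.374700) = 0.934391
y_1 = 0.934391: f = 0.932011, f' = 7.859258 → y_2 = 0.934391 - (0.932011)/(7.859258) = 0.815803
y_2 = 0.815803: f = 0.037753, f' = 7.236604 → y_3 = 0.815803 - (0.037753)/(7.236604) = 0.810586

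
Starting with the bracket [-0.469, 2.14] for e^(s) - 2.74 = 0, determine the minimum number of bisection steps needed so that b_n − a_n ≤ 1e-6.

Initial width b − a = 2.14 − -0.469 = 2.609000.
After n steps the width is (b−a)/2^n; need (b−a)/2^n ≤ 1e-6.
So n ≥ log₂(2.609000/1e-6) = log₂(2609000.0000) ≈ 21.3151.
Hence n = 22.

22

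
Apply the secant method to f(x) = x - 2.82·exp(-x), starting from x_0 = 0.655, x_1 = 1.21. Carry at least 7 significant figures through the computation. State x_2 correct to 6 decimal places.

1.036245

f(x_0) = -0.809827, f(x_1) = 0.369084
x_2 = 1.210000 - (0.369084)·(1.210000 - 0.655000)/(0.369084 - (-0.809827)) = 1.036245; f(x_2) = 0.035753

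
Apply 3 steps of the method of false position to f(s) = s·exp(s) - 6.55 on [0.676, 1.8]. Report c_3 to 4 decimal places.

f(0.676000) = -5.220985, f(1.800000) = 4.339365
step 1: c = 1.289826, f(c) = -1.865156 < 0 → new bracket [1.289826, 1.800000]
step 2: c = 1.443190, f(c) = -0.439268 < 0 → new bracket [1.443190, 1.800000]
step 3: c = 1.475990, f(c) = -0.092010 < 0 → new bracket [1.475990, 1.800000]

1.4760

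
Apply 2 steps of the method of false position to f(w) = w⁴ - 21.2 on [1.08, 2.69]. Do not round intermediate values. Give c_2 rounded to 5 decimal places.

1.99150

False-position update: c = (a·f(b) − b·f(a))/(f(b) − f(a)); replace the endpoint whose sign matches f(c).
f(1.080000) = -19.839511, f(2.690000) = 31.161143
step 1: c = 1.706298, f(c) = -12.723440 < 0 → new bracket [1.706298, 2.690000]
step 2: c = 1.991502, f(c) = -5.470195 < 0 → new bracket [1.991502, 2.690000]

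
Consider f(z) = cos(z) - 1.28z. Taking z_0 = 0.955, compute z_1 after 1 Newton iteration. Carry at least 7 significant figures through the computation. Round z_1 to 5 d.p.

Newton update: z ← z − f(z)/f'(z).
f'(z) = -sin(z) - 1.28
z_0 = 0.955000: f = -0.644791, f' = -2.096314 → z_1 = 0.955000 - (-0.644791)/(-2.096314) = 0.647417

0.64742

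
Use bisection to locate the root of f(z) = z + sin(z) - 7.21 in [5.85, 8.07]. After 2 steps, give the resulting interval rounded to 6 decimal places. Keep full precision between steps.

[6.405000, 6.960000]

f(5.850000) = -1.779764, f(8.070000) = 1.836759 (opposite signs)
step 1: m = 6.960000, f(m) = 0.376313 > 0 → root in [5.850000, 6.960000]
step 2: m = 6.405000, f(m) = -0.683486 < 0 → root in [6.405000, 6.960000]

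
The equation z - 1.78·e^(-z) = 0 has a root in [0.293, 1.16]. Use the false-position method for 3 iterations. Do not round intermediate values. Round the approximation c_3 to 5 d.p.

0.80047

f(0.293000) = -1.034919, f(1.160000) = 0.601995
step 1: c = 0.841150, f(c) = 0.073589 > 0 → new bracket [0.293000, 0.841150]
step 2: c = 0.804761, f(c) = 0.008754 > 0 → new bracket [0.293000, 0.804761]
step 3: c = 0.800468, f(c) = 0.001037 > 0 → new bracket [0.293000, 0.800468]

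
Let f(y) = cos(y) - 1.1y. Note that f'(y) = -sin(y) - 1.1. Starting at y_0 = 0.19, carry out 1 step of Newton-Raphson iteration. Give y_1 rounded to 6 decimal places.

0.789759

y_0 = 0.190000: f = 0.773004, f' = -1.288859 → y_1 = 0.190000 - (0.773004)/(-1.288859) = 0.789759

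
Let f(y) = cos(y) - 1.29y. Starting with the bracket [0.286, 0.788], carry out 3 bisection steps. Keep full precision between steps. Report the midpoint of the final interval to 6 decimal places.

0.631125

f(0.286000) = 0.590440, f(0.788000) = -0.311255 (opposite signs)
step 1: m = 0.537000, f(m) = 0.166517 > 0 → root in [0.537000, 0.788000]
step 2: m = 0.662500, f(m) = -0.066168 < 0 → root in [0.537000, 0.662500]
step 3: m = 0.599750, f(m) = 0.051799 > 0 → root in [0.599750, 0.662500]
Midpoint of [0.599750, 0.662500] = 0.631125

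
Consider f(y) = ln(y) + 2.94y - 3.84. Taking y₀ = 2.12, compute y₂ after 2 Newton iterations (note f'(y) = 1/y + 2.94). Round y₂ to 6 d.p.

1.234357

y_0 = 2.120000: f = 3.144216, f' = 3.411698 → y_1 = 2.120000 - (3.144216)/(3.411698) = 1.198401
y_1 = 1.198401: f = -0.135711, f' = 3.774445 → y_2 = 1.198401 - (-0.135711)/(3.774445) = 1.234357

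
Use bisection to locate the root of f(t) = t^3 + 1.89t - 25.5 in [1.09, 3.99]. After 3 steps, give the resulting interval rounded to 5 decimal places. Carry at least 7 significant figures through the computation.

f(1.090000) = -22.144871, f(3.990000) = 45.562299 (opposite signs)
step 1: m = 2.540000, f(m) = -4.312336 < 0 → root in [2.540000, 3.990000]
step 2: m = 3.265000, f(m) = 15.476485 > 0 → root in [2.540000, 3.265000]
step 3: m = 2.902500, f(m) = 4.437854 > 0 → root in [2.540000, 2.902500]

[2.54000, 2.90250]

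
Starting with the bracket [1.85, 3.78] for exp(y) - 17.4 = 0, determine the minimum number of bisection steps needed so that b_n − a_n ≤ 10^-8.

Initial width b − a = 3.78 − 1.85 = 1.930000.
After n steps the width is (b−a)/2^n; need (b−a)/2^n ≤ 10^-8.
So n ≥ log₂(1.930000/10^-8) = log₂(193000000.0000) ≈ 27.5240.
Hence n = 28.

28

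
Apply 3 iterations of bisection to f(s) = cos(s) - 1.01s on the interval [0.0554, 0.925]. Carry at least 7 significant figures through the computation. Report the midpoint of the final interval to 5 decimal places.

f(0.055400) = 0.942512, f(0.925000) = -0.332415 (opposite signs)
step 1: m = 0.490200, f(m) = 0.387137 > 0 → root in [0.490200, 0.925000]
step 2: m = 0.707600, f(m) = 0.045248 > 0 → root in [0.707600, 0.925000]
step 3: m = 0.816300, f(m) = -0.139541 < 0 → root in [0.707600, 0.816300]
Midpoint of [0.707600, 0.816300] = 0.761950

0.76195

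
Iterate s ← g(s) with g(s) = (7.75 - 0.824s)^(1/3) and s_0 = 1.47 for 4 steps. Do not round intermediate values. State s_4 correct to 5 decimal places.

s_1 = g(1.470000) = 1.869954
s_2 = g(1.869954) = 1.837995
s_3 = g(1.837995) = 1.840589
s_4 = g(1.840589) = 1.840379

1.84038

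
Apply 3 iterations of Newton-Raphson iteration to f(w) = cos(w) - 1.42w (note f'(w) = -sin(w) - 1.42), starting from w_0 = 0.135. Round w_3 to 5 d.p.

Newton update: w ← w − f(w)/f'(w).
w_0 = 0.135000: f = 0.799201, f' = -1.554590 → w_1 = 0.135000 - (0.799201)/(-1.554590) = 0.649091
w_1 = 0.649091: f = -0.125076, f' = -2.024463 → w_2 = 0.649091 - (-0.125076)/(-2.024463) = 0.587309
w_2 = 0.587309: f = -0.001544, f' = -1.974123 → w_3 = 0.587309 - (-0.001544)/(-1.974123) = 0.586527

0.58653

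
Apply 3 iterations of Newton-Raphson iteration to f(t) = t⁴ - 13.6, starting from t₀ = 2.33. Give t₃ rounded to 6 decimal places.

Newton update: t ← t − f(t)/f'(t).
f'(t) = 4t³
t_0 = 2.330000: f = 15.872955, f' = 50.597348 → t_1 = 2.330000 - (15.872955)/(50.597348) = 2.016289
t_1 = 2.016289: f = 2.927644, f' = 32.788247 → t_2 = 2.016289 - (2.927644)/(32.788247) = 1.926999
t_2 = 1.926999: f = 0.188794, f' = 28.622312 → t_3 = 1.926999 - (0.188794)/(28.622312) = 1.920403

1.920403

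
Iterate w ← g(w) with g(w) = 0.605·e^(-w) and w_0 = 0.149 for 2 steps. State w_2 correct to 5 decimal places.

w_1 = g(0.149000) = 0.521249
w_2 = g(0.521249) = 0.359236

0.35924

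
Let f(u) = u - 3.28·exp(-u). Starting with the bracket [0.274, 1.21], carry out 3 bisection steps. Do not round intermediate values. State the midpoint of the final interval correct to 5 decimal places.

f(0.274000) = -2.219889, f(1.210000) = 0.231913 (opposite signs)
step 1: m = 0.742000, f(m) = -0.819807 < 0 → root in [0.742000, 1.210000]
step 2: m = 0.976000, f(m) = -0.259954 < 0 → root in [0.976000, 1.210000]
step 3: m = 1.093000, f(m) = -0.006487 < 0 → root in [1.093000, 1.210000]
Midpoint of [1.093000, 1.210000] = 1.151500

1.15150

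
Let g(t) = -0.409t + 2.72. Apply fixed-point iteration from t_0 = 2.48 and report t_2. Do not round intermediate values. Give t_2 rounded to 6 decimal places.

t_1 = g(2.480000) = 1.705680
t_2 = g(1.705680) = 2.022377

2.022377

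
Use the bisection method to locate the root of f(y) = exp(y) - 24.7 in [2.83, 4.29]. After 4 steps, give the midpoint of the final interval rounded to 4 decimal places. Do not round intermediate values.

f(2.830000) = -7.754539, f(4.290000) = 48.266468 (opposite signs)
step 1: m = 3.560000, f(m) = 10.463197 > 0 → root in [2.830000, 3.560000]
step 2: m = 3.195000, f(m) = -0.289826 < 0 → root in [3.195000, 3.560000]
step 3: m = 3.377500, f(m) = 4.597436 > 0 → root in [3.195000, 3.377500]
step 4: m = 3.286250, f(m) = 2.042391 > 0 → root in [3.195000, 3.286250]
Midpoint of [3.195000, 3.286250] = 3.240625

3.2406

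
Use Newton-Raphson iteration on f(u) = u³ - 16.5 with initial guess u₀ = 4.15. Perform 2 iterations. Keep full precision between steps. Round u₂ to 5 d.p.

Newton update: u ← u − f(u)/f'(u).
f'(u) = 3u²
u_0 = 4.150000: f = 54.973375, f' = 51.667500 → u_1 = 4.150000 - (54.973375)/(51.667500) = 3.086016
u_1 = 3.086016: f = 12.889667, f' = 28.570491 → u_2 = 3.086016 - (12.889667)/(28.570491) = 2.634863

2.63486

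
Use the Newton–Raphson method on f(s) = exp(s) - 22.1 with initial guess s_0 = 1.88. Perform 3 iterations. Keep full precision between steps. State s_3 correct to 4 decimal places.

Newton update: s ← s − f(s)/f'(s).
f'(s) = exp(s)
s_0 = 1.880000: f = -15.546495, f' = 6.553505 → s_1 = 1.880000 - (-15.546495)/(6.553505) = 4.252241
s_1 = 4.252241: f = 48.162718, f' = 70.262718 → s_2 = 4.252241 - (48.162718)/(70.262718) = 3.566775
s_2 = 3.566775: f = 13.302242, f' = 35.402242 → s_3 = 3.566775 - (13.302242)/(35.402242) = 3.191029

3.1910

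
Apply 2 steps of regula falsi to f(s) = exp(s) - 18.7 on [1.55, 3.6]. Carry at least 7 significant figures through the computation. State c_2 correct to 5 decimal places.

2.77678

f(1.550000) = -13.988530, f(3.600000) = 17.898234
step 1: c = 2.449323, f(c) = -7.119501 < 0 → new bracket [2.449323, 3.600000]
step 2: c = 2.776780, f(c) = -2.632795 < 0 → new bracket [2.776780, 3.600000]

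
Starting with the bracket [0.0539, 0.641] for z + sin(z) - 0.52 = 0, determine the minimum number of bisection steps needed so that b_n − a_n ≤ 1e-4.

13

Initial width b − a = 0.641 − 0.0539 = 0.587100.
After n steps the width is (b−a)/2^n; need (b−a)/2^n ≤ 1e-4.
So n ≥ log₂(0.587100/1e-4) = log₂(5871.0000) ≈ 12.5194.
Hence n = 13.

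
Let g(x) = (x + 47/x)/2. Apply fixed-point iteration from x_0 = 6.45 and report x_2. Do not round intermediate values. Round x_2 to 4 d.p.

6.8557

x_1 = g(6.450000) = 6.868411
x_2 = g(6.868411) = 6.855666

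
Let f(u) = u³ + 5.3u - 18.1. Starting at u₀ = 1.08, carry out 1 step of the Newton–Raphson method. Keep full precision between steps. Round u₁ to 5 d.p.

2.34333

Newton update: u ← u − f(u)/f'(u).
f'(u) = 3u² + 5.3
u_0 = 1.080000: f = -11.116288, f' = 8.799200 → u_1 = 1.080000 - (-11.116288)/(8.799200) = 2.343329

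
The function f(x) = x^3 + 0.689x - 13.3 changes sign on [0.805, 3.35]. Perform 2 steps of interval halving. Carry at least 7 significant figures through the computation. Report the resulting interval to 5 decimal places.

f(0.805000) = -12.223695, f(3.350000) = 26.603525 (opposite signs)
step 1: m = 2.077500, f(m) = -2.902100 < 0 → root in [2.077500, 3.350000]
step 2: m = 2.713750, f(m) = 8.555020 > 0 → root in [2.077500, 2.713750]

[2.07750, 2.71375]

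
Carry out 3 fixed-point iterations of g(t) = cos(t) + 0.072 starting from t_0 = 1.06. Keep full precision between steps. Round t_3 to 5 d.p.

t_1 = g(1.060000) = 0.560872
t_2 = g(0.560872) = 0.918792
t_3 = g(0.918792) = 0.678781

0.67878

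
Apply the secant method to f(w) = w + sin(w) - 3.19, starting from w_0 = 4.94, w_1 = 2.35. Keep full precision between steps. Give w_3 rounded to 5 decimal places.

f(w_0) = 0.775792, f(w_1) = -0.128527
w_2 = 2.350000 - (-0.128527)·(2.350000 - 4.940000)/(-0.128527 - (0.775792)) = 2.718105; f(w_2) = -0.060953
w_3 = 2.718105 - (-0.060953)·(2.718105 - 2.350000)/(-0.060953 - (-0.128527)) = 3.050139; f(w_3) = -0.048535

3.05014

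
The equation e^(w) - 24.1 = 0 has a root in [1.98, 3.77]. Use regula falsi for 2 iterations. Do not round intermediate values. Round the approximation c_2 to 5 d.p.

f(1.980000) = -16.857257, f(3.770000) = 19.280065
step 1: c = 2.814995, f(c) = -7.406904 < 0 → new bracket [2.814995, 3.770000]
step 2: c = 3.080054, f(c) = -2.340412 < 0 → new bracket [3.080054, 3.770000]

3.08005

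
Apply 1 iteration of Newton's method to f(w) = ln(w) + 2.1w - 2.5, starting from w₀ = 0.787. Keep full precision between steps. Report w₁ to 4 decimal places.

1.1094

f'(w) = 1/w + 2.1
w_0 = 0.787000: f = -1.086827, f' = 3.370648 → w_1 = 0.787000 - (-1.086827)/(3.370648) = 1.109439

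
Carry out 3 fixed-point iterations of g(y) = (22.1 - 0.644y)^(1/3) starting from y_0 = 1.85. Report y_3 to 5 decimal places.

2.72982

y_1 = g(1.850000) = 2.754916
y_2 = g(2.754916) = 2.729079
y_3 = g(2.729079) = 2.729824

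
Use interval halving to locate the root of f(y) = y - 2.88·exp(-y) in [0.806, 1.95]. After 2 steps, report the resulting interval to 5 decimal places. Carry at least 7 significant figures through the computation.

[0.80600, 1.09200]

f(0.806000) = -0.480326, f(1.950000) = 1.540251 (opposite signs)
step 1: m = 1.378000, f(m) = 0.652003 > 0 → root in [0.806000, 1.378000]
step 2: m = 1.092000, f(m) = 0.125631 > 0 → root in [0.806000, 1.092000]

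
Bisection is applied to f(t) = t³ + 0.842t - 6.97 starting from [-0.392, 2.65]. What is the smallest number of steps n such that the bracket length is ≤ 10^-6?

Initial width b − a = 2.65 − -0.392 = 3.042000.
After n steps the width is (b−a)/2^n; need (b−a)/2^n ≤ 10^-6.
So n ≥ log₂(3.042000/10^-6) = log₂(3042000.0000) ≈ 21.5366.
Hence n = 22.

22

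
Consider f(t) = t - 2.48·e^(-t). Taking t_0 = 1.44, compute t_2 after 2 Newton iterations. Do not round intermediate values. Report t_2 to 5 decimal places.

f'(t) = 1 + 2.48·e^(-t)
t_0 = 1.440000: f = 0.852419, f' = 1.587581 → t_1 = 1.440000 - (0.852419)/(1.587581) = 0.903070
t_1 = 0.903070: f = -0.102131, f' = 2.005202 → t_2 = 0.903070 - (-0.102131)/(2.005202) = 0.954004

0.95400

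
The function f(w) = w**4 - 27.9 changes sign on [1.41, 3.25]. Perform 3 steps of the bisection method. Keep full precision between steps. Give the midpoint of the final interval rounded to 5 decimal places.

2.21500

f(1.410000) = -23.947458, f(3.250000) = 83.666406 (opposite signs)
step 1: m = 2.330000, f(m) = 1.572955 > 0 → root in [1.410000, 2.330000]
step 2: m = 1.870000, f(m) = -15.671690 < 0 → root in [1.870000, 2.330000]
step 3: m = 2.100000, f(m) = -8.451900 < 0 → root in [2.100000, 2.330000]
Midpoint of [2.100000, 2.330000] = 2.215000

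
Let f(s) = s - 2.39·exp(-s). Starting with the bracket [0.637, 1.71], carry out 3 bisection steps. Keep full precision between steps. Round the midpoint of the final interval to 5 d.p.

f(0.637000) = -0.627015, f(1.710000) = 1.277731 (opposite signs)
step 1: m = 1.173500, f(m) = 0.434315 > 0 → root in [0.637000, 1.173500]
step 2: m = 0.905250, f(m) = -0.061363 < 0 → root in [0.905250, 1.173500]
step 3: m = 1.039375, f(m) = 0.194090 > 0 → root in [0.905250, 1.039375]
Midpoint of [0.905250, 1.039375] = 0.972312

0.97231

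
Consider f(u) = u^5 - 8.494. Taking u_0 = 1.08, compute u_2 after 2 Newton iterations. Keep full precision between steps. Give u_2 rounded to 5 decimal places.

1.77541

Newton update: u ← u − f(u)/f'(u).
f'(u) = 5u^4
u_0 = 1.080000: f = -7.024672, f' = 6.802445 → u_1 = 1.080000 - (-7.024672)/(6.802445) = 2.112669
u_1 = 2.112669: f = 33.593876, f' = 99.608318 → u_2 = 2.112669 - (33.593876)/(99.608318) = 1.775409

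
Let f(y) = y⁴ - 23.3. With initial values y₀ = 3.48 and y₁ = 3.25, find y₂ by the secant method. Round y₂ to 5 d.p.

2.67154

Secant update: y_(k+1) = y_k − f(y_k)·(y_k − y_(k-1))/(f(y_k) − f(y_(k-1))).
f(y_0) = 123.361788, f(y_1) = 88.266406
y_2 = 3.250000 - (88.266406)·(3.250000 - 3.480000)/(88.266406 - (123.361788)) = 2.671540; f(y_2) = 27.638570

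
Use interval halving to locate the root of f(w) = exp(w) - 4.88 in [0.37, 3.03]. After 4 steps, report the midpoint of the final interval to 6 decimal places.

1.616875

f(0.370000) = -3.432265, f(3.030000) = 15.817233 (opposite signs)
step 1: m = 1.700000, f(m) = 0.593947 > 0 → root in [0.370000, 1.700000]
step 2: m = 1.035000, f(m) = -2.064894 < 0 → root in [1.035000, 1.700000]
step 3: m = 1.367500, f(m) = -0.954475 < 0 → root in [1.367500, 1.700000]
step 4: m = 1.533750, f(m) = -0.244473 < 0 → root in [1.533750, 1.700000]
Midpoint of [1.533750, 1.700000] = 1.616875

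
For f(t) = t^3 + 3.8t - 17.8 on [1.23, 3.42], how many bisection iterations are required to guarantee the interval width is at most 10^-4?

Initial width b − a = 3.42 − 1.23 = 2.190000.
After n steps the width is (b−a)/2^n; need (b−a)/2^n ≤ 10^-4.
So n ≥ log₂(2.190000/10^-4) = log₂(21900.0000) ≈ 14.4186.
Hence n = 15.

15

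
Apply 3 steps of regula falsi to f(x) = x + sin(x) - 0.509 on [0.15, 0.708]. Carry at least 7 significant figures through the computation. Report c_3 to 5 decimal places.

False-position update: c = (a·f(b) − b·f(a))/(f(b) − f(a)); replace the endpoint whose sign matches f(c).
f(0.150000) = -0.209562, f(0.708000) = 0.849316
step 1: c = 0.260433, f(c) = 0.008933 > 0 → new bracket [0.150000, 0.260433]
step 2: c = 0.255919, f(c) = 0.000053 > 0 → new bracket [0.150000, 0.255919]
step 3: c = 0.255892, f(c) = 0.000000 > 0 → new bracket [0.150000, 0.255892]

0.25589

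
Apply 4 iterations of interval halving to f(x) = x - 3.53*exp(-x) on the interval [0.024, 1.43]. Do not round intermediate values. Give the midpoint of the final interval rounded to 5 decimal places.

f(0.024000) = -3.422289, f(1.430000) = 0.585240 (opposite signs)
step 1: m = 0.727000, f(m) = -0.979250 < 0 → root in [0.727000, 1.430000]
step 2: m = 1.078500, f(m) = -0.122072 < 0 → root in [1.078500, 1.430000]
step 3: m = 1.254250, f(m) = 0.247177 > 0 → root in [1.078500, 1.254250]
step 4: m = 1.166375, f(m) = 0.066801 > 0 → root in [1.078500, 1.166375]
Midpoint of [1.078500, 1.166375] = 1.122437

1.12244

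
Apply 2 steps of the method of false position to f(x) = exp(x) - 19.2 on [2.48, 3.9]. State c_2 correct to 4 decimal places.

2.8733

f(2.480000) = -7.258736, f(3.900000) = 30.202449
step 1: c = 2.755149, f(c) = -3.476618 < 0 → new bracket [2.755149, 3.900000]
step 2: c = 2.873329, f(c) = -1.504163 < 0 → new bracket [2.873329, 3.900000]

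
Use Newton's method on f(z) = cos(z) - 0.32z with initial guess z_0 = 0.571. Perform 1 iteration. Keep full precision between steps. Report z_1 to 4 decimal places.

f'(z) = -sin(z) - 0.32
z_0 = 0.571000: f = 0.658641, f' = -0.860474 → z_1 = 0.571000 - (0.658641)/(-0.860474) = 1.336440

1.3364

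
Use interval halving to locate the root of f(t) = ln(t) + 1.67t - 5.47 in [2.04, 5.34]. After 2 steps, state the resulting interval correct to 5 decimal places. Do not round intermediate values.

f(2.040000) = -1.350250, f(5.340000) = 5.123026 (opposite signs)
step 1: m = 3.690000, f(m) = 1.997926 > 0 → root in [2.040000, 3.690000]
step 2: m = 2.865000, f(m) = 0.367118 > 0 → root in [2.040000, 2.865000]

[2.04000, 2.86500]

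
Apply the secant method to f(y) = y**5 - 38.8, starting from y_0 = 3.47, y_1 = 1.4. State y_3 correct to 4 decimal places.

f(y_0) = 464.291957, f(y_1) = -33.421760
y_2 = 1.400000 - (-33.421760)·(1.400000 - 3.470000)/(-33.421760 - (464.291957)) = 1.539002; f(y_2) = -30.166329
y_3 = 1.539002 - (-30.166329)·(1.539002 - 1.400000)/(-30.166329 - (-33.421760)) = 2.827056; f(y_3) = 141.780920

2.8271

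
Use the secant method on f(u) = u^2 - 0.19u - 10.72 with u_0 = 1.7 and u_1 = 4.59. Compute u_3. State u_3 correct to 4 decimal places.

3.3158

f(u_0) = -8.153000, f(u_1) = 9.476000
u_2 = 4.590000 - (9.476000)·(4.590000 - 1.700000)/(9.476000 - (-8.153000)) = 3.036557; f(u_2) = -2.076265
u_3 = 3.036557 - (-2.076265)·(3.036557 - 4.590000)/(-2.076265 - (9.476000)) = 3.315754; f(u_3) = -0.355766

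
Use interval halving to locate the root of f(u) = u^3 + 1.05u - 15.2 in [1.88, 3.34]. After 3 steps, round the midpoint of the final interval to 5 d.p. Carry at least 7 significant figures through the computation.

f(1.880000) = -6.581328, f(3.340000) = 25.566704 (opposite signs)
step 1: m = 2.610000, f(m) = 5.320081 > 0 → root in [1.880000, 2.610000]
step 2: m = 2.245000, f(m) = -1.527894 < 0 → root in [2.245000, 2.610000]
step 3: m = 2.427500, f(m) = 1.653541 > 0 → root in [2.245000, 2.427500]
Midpoint of [2.245000, 2.427500] = 2.336250

2.33625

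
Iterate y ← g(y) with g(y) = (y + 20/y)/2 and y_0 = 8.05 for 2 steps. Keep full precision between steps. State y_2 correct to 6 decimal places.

y_1 = g(8.050000) = 5.267236
y_2 = g(5.267236) = 4.532147

4.532147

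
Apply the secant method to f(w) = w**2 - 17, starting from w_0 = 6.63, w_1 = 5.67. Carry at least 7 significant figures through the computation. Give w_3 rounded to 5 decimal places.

f(w_0) = 26.956900, f(w_1) = 15.148900
w_2 = 5.670000 - (15.148900)·(5.670000 - 6.630000)/(15.148900 - (26.956900)) = 4.438382; f(w_2) = 2.699236
w_3 = 4.438382 - (2.699236)·(4.438382 - 5.670000)/(2.699236 - (15.148900)) = 4.171353; f(w_3) = 0.400183

4.17135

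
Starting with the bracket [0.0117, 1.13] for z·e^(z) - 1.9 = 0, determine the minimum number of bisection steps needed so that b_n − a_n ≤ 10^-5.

Initial width b − a = 1.13 − 0.0117 = 1.118300.
After n steps the width is (b−a)/2^n; need (b−a)/2^n ≤ 10^-5.
So n ≥ log₂(1.118300/10^-5) = log₂(111830.0000) ≈ 16.7709.
Hence n = 17.

17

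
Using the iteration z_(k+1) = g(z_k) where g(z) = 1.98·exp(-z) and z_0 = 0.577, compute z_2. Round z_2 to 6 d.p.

z_1 = g(0.577000) = 1.111930
z_2 = g(1.111930) = 0.651269

0.651269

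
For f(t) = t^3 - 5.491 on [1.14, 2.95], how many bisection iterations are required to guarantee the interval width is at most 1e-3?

Initial width b − a = 2.95 − 1.14 = 1.810000.
After n steps the width is (b−a)/2^n; need (b−a)/2^n ≤ 1e-3.
So n ≥ log₂(1.810000/1e-3) = log₂(1810.0000) ≈ 10.8218.
Hence n = 11.

11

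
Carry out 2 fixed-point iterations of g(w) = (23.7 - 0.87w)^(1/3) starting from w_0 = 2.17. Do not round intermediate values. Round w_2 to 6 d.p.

2.770662

w_1 = g(2.170000) = 2.794039
w_2 = g(2.794039) = 2.770662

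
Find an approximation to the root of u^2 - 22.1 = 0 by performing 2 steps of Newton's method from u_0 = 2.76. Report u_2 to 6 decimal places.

f'(u) = 2u
u_0 = 2.760000: f = -14.482400, f' = 5.520000 → u_1 = 2.760000 - (-14.482400)/(5.520000) = 5.383623
u_1 = 5.383623: f = 6.883399, f' = 10.767246 → u_2 = 5.383623 - (6.883399)/(10.767246) = 4.744333

4.744333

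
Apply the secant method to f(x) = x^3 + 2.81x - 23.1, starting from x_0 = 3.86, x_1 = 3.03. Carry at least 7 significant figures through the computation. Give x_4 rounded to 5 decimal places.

2.52213

f(x_0) = 45.259056, f(x_1) = 13.232427
x_2 = 3.030000 - (13.232427)·(3.030000 - 3.860000)/(13.232427 - (45.259056)) = 2.687069; f(x_2) = 3.852222
x_3 = 2.687069 - (3.852222)·(2.687069 - 3.030000)/(3.852222 - (13.232427)) = 2.546236; f(x_3) = 0.562980
x_4 = 2.546236 - (0.562980)·(2.546236 - 2.687069)/(0.562980 - (3.852222)) = 2.522131; f(x_4) = 0.030834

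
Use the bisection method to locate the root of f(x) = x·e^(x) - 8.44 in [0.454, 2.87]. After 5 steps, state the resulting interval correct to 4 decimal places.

f(0.454000) = -7.725133, f(2.870000) = 42.178242 (opposite signs)
step 1: m = 1.662000, f(m) = 0.318474 > 0 → root in [0.454000, 1.662000]
step 2: m = 1.058000, f(m) = -5.392321 < 0 → root in [1.058000, 1.662000]
step 3: m = 1.360000, f(m) = -3.141177 < 0 → root in [1.360000, 1.662000]
step 4: m = 1.511000, f(m) = -1.593266 < 0 → root in [1.511000, 1.662000]
step 5: m = 1.586500, f(m) = -0.687384 < 0 → root in [1.586500, 1.662000]

[1.5865, 1.6620]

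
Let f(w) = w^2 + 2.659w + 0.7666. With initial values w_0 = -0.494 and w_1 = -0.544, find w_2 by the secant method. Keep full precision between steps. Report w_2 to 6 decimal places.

f(w_0) = -0.302910, f(w_1) = -0.383960
w_2 = -0.544000 - (-0.383960)·(-0.544000 - -0.494000)/(-0.383960 - (-0.302910)) = -0.307134; f(w_2) = 0.044262

-0.307134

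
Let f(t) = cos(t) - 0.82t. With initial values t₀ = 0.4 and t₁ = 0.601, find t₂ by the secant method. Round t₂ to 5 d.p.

f(t_0) = 0.593061, f(t_1) = 0.331951
t_2 = 0.601000 - (0.331951)·(0.601000 - 0.400000)/(0.331951 - (0.593061)) = 0.856532; f(t_2) = -0.047294

0.85653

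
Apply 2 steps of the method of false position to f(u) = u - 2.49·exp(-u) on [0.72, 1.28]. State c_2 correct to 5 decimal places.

False-position update: c = (a·f(b) − b·f(a))/(f(b) − f(a)); replace the endpoint whose sign matches f(c).
f(0.720000) = -0.492013, f(1.280000) = 0.587687
step 1: c = 0.975189, f(c) = 0.036157 > 0 → new bracket [0.720000, 0.975189]
step 2: c = 0.957719, f(c) = 0.002139 > 0 → new bracket [0.720000, 0.957719]

0.95772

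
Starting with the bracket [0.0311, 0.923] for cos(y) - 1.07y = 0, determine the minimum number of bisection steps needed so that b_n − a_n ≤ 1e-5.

17

Initial width b − a = 0.923 − 0.0311 = 0.891900.
After n steps the width is (b−a)/2^n; need (b−a)/2^n ≤ 1e-5.
So n ≥ log₂(0.891900/1e-5) = log₂(89190.0000) ≈ 16.4446.
Hence n = 17.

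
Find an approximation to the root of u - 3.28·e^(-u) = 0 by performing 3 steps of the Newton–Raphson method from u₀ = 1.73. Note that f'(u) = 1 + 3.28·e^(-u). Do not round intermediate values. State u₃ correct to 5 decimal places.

Newton update: u ← u − f(u)/f'(u).
u_0 = 1.730000: f = 1.148507, f' = 1.581493 → u_1 = 1.730000 - (1.148507)/(1.581493) = 1.003783
u_1 = 1.003783: f = -0.198306, f' = 2.202089 → u_2 = 1.003783 - (-0.198306)/(2.202089) = 1.093836
u_2 = 1.093836: f = -0.004731, f' = 2.098568 → u_3 = 1.093836 - (-0.004731)/(2.098568) = 1.096091

1.09609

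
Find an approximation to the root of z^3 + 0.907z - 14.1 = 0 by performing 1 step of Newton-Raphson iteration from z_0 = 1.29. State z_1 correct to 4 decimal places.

f'(z) = 3z^2 + 0.907
z_0 = 1.290000: f = -10.783281, f' = 5.899300 → z_1 = 1.290000 - (-10.783281)/(5.899300) = 3.117892

3.1179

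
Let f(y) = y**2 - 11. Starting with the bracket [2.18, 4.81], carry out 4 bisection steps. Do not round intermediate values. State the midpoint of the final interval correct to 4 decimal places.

3.2484

f(2.180000) = -6.247600, f(4.810000) = 12.136100 (opposite signs)
step 1: m = 3.495000, f(m) = 1.215025 > 0 → root in [2.180000, 3.495000]
step 2: m = 2.837500, f(m) = -2.948594 < 0 → root in [2.837500, 3.495000]
step 3: m = 3.166250, f(m) = -0.974861 < 0 → root in [3.166250, 3.495000]
step 4: m = 3.330625, f(m) = 0.093063 > 0 → root in [3.166250, 3.330625]
Midpoint of [3.166250, 3.330625] = 3.248438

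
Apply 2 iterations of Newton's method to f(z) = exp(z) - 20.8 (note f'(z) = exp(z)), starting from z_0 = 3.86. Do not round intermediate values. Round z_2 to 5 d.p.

z_0 = 3.860000: f = 26.665351, f' = 47.465351 → z_1 = 3.860000 - (26.665351)/(47.465351) = 3.298214
z_1 = 3.298214: f = 6.264270, f' = 27.064270 → z_2 = 3.298214 - (6.264270)/(27.064270) = 3.066755

3.06676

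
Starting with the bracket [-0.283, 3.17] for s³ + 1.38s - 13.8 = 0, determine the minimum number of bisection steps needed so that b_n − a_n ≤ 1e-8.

Initial width b − a = 3.17 − -0.283 = 3.453000.
After n steps the width is (b−a)/2^n; need (b−a)/2^n ≤ 1e-8.
So n ≥ log₂(3.453000/1e-8) = log₂(345300000.0000) ≈ 28.3633.
Hence n = 29.

29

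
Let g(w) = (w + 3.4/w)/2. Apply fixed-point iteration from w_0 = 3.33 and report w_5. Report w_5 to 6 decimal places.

1.843909

w_1 = g(3.330000) = 2.175511
w_2 = g(2.175511) = 1.869181
w_3 = g(1.869181) = 1.844080
w_4 = g(1.844080) = 1.843909
w_5 = g(1.843909) = 1.843909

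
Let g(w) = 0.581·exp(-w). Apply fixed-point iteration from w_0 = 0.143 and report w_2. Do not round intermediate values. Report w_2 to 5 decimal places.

w_1 = g(0.143000) = 0.503584
w_2 = g(0.503584) = 0.351134

0.35113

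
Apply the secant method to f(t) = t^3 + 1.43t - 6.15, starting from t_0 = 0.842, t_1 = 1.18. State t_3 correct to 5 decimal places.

1.52379

Secant update: t_(k+1) = t_k − f(t_k)·(t_k − t_(k-1))/(f(t_k) − f(t_(k-1))).
f(t_0) = -4.348992, f(t_1) = -2.819568
t_2 = 1.180000 - (-2.819568)·(1.180000 - 0.842000)/(-2.819568 - (-4.348992)) = 1.803119; f(t_2) = 2.290834
t_3 = 1.803119 - (2.290834)·(1.803119 - 1.180000)/(2.290834 - (-2.819568)) = 1.523794; f(t_3) = -0.432801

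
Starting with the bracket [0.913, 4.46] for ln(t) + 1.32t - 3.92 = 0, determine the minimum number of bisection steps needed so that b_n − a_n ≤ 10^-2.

9

Initial width b − a = 4.46 − 0.913 = 3.547000.
After n steps the width is (b−a)/2^n; need (b−a)/2^n ≤ 10^-2.
So n ≥ log₂(3.547000/10^-2) = log₂(354.7000) ≈ 8.4705.
Hence n = 9.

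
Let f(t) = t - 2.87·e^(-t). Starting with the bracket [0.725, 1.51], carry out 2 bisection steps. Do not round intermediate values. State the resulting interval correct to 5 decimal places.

f(0.725000) = -0.665012, f(1.510000) = 0.875988 (opposite signs)
step 1: m = 1.117500, f(m) = 0.178733 > 0 → root in [0.725000, 1.117500]
step 2: m = 0.921250, f(m) = -0.221071 < 0 → root in [0.921250, 1.117500]

[0.92125, 1.11750]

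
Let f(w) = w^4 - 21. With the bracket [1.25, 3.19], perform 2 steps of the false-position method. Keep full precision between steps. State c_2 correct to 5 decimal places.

f(1.250000) = -18.558594, f(3.190000) = 82.553011
step 1: c = 1.606079, f(c) = -14.346240 < 0 → new bracket [1.606079, 3.190000]
step 2: c = 1.840583, f(c) = -9.523176 < 0 → new bracket [1.840583, 3.190000]

1.84058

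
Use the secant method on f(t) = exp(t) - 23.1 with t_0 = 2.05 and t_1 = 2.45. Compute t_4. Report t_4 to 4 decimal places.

f(t_0) = -15.332099, f(t_1) = -11.511653
t_2 = 2.450000 - (-11.511653)·(2.450000 - 2.050000)/(-11.511653 - (-15.332099)) = 3.655268; f(t_2) = 15.577890
t_3 = 3.655268 - (15.577890)·(3.655268 - 2.450000)/(15.577890 - (-11.511653)) = 2.962177; f(t_3) = -3.759980
t_4 = 2.962177 - (-3.759980)·(2.962177 - 3.655268)/(-3.759980 - (15.577890)) = 3.096939; f(t_4) = -0.969903

3.0969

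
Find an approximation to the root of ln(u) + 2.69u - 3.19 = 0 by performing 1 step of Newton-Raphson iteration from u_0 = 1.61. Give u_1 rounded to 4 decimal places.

Newton update: u ← u − f(u)/f'(u).
f'(u) = 1/u + 2.69
u_0 = 1.610000: f = 1.617134, f' = 3.311118 → u_1 = 1.610000 - (1.617134)/(3.311118) = 1.121605

1.1216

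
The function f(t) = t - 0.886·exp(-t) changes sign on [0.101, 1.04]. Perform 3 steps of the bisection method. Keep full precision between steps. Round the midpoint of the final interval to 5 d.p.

0.51181

f(0.101000) = -0.699885, f(1.040000) = 0.726839 (opposite signs)
step 1: m = 0.570500, f(m) = 0.069695 > 0 → root in [0.101000, 0.570500]
step 2: m = 0.335750, f(m) = -0.297564 < 0 → root in [0.335750, 0.570500]
step 3: m = 0.453125, f(m) = -0.110051 < 0 → root in [0.453125, 0.570500]
Midpoint of [0.453125, 0.570500] = 0.511813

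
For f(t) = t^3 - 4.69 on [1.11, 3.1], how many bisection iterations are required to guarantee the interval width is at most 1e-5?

Initial width b − a = 3.1 − 1.11 = 1.990000.
After n steps the width is (b−a)/2^n; need (b−a)/2^n ≤ 1e-5.
So n ≥ log₂(1.990000/1e-5) = log₂(199000.0000) ≈ 17.6024.
Hence n = 18.

18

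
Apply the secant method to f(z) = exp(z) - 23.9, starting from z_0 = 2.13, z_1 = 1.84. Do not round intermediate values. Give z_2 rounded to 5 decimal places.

4.24992

f(z_0) = -15.485133, f(z_1) = -17.603462
z_2 = 1.840000 - (-17.603462)·(1.840000 - 2.130000)/(-17.603462 - (-15.485133)) = 4.249921; f(z_2) = 46.199856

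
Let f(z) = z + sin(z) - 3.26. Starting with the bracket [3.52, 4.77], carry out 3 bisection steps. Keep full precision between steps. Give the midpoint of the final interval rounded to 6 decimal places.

f(3.520000) = -0.109441, f(4.770000) = 0.511659 (opposite signs)
step 1: m = 4.145000, f(m) = 0.041693 > 0 → root in [3.520000, 4.145000]
step 2: m = 3.832500, f(m) = -0.064737 < 0 → root in [3.832500, 4.145000]
step 3: m = 3.988750, f(m) = -0.020651 < 0 → root in [3.988750, 4.145000]
Midpoint of [3.988750, 4.145000] = 4.066875

4.066875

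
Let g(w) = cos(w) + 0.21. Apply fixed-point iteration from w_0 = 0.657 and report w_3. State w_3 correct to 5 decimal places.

w_1 = g(0.657000) = 1.001828
w_2 = g(1.001828) = 0.748763
w_3 = g(0.748763) = 0.942531

0.94253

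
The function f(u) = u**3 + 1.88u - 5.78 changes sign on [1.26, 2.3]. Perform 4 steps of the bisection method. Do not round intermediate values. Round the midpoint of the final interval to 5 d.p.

1.42250

f(1.260000) = -1.410824, f(2.300000) = 10.711000 (opposite signs)
step 1: m = 1.780000, f(m) = 3.206152 > 0 → root in [1.260000, 1.780000]
step 2: m = 1.520000, f(m) = 0.589408 > 0 → root in [1.260000, 1.520000]
step 3: m = 1.390000, f(m) = -0.481181 < 0 → root in [1.390000, 1.520000]
step 4: m = 1.455000, f(m) = 0.035671 > 0 → root in [1.390000, 1.455000]
Midpoint of [1.390000, 1.455000] = 1.422500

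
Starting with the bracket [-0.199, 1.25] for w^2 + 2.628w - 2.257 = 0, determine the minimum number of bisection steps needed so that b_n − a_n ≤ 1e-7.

24

Initial width b − a = 1.25 − -0.199 = 1.449000.
After n steps the width is (b−a)/2^n; need (b−a)/2^n ≤ 1e-7.
So n ≥ log₂(1.449000/1e-7) = log₂(14490000.0000) ≈ 23.7886.
Hence n = 24.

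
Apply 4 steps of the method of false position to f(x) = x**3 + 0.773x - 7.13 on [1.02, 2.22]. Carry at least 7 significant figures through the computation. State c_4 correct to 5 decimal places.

f(1.020000) = -5.280332, f(2.220000) = 5.527108
step 1: c = 1.606300, f(c) = -1.743758 < 0 → new bracket [1.606300, 2.220000]
step 2: c = 1.753482, f(c) = -0.383126 < 0 → new bracket [1.753482, 2.220000]
step 3: c = 1.783724, f(c) = -0.075959 < 0 → new bracket [1.783724, 2.220000]
step 4: c = 1.789638, f(c) = -0.014746 < 0 → new bracket [1.789638, 2.220000]

1.78964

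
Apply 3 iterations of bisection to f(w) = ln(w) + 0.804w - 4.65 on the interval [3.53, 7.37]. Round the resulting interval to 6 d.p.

f(3.530000) = -0.550582, f(7.370000) = 3.272898 (opposite signs)
step 1: m = 5.450000, f(m) = 1.427416 > 0 → root in [3.530000, 5.450000]
step 2: m = 4.490000, f(m) = 0.461813 > 0 → root in [3.530000, 4.490000]
step 3: m = 4.010000, f(m) = -0.037169 < 0 → root in [4.010000, 4.490000]

[4.010000, 4.490000]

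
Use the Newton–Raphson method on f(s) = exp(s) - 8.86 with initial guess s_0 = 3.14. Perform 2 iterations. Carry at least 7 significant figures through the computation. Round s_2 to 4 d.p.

2.2339

f'(s) = exp(s)
s_0 = 3.140000: f = 14.243867, f' = 23.103867 → s_1 = 3.140000 - (14.243867)/(23.103867) = 2.523486
s_1 = 2.523486: f = 3.611993, f' = 12.471993 → s_2 = 2.523486 - (3.611993)/(12.471993) = 2.233877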